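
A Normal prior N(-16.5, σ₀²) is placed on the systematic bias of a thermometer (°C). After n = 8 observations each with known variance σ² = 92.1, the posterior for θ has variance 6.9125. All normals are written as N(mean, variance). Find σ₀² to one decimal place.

σ₀² = 17.3

Posterior precision equals prior precision plus data precision: 1/σ_n² = 1/σ₀² + n/σ².
So 1/σ₀² = 1/6.9125 − 8/92.1 = 0.144665 − 0.086862 = 0.057803.
Hence σ₀² = 1/0.057803 ≈ 17.3.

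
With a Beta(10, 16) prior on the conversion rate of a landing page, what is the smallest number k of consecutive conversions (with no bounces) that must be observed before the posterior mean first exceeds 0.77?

k = 44

After k conversions and 0 bounces the posterior is Beta(10+k, 16), with mean (10+k)/(10+16+k).
Set (10+k)/(26+k) > 0.77 and solve: k > (0.77·26 − 10)/(1 − 0.77) = 43.565.
The smallest integer exceeding 43.565 is 44.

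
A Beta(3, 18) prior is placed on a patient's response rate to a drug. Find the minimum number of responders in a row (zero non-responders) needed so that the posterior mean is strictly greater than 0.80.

After k responders and 0 non-responders the posterior is Beta(3+k, 18), with mean (3+k)/(3+18+k).
Set (3+k)/(21+k) > 0.80 and solve: k > (0.80·21 − 3)/(1 − 0.80) = 69.000.
The smallest integer exceeding 69.000 is 70, and checking k=70: (73)/(91) = 0.8022 > 0.80.

k = 70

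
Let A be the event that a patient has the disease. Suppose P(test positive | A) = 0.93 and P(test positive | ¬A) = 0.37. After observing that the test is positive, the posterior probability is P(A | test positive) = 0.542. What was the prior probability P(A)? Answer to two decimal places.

Bayes' rule in odds form gives O(A|E) = O(A)·[P(E|A)/P(E|¬A)], hence O(A) = O(A|E)/LR.
Posterior odds = 0.542/(1−0.542) = 1.1834. LR = 0.93/0.37 = 2.5135.
Prior odds = 1.1834/2.5135 = 0.4708, so P(A) = 0.4708/(1+0.4708) ≈ 0.32.

P(A) = 0.32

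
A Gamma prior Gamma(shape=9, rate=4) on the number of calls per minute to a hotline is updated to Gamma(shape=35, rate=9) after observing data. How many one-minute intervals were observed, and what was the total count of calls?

A Gamma(α, β) prior (rate parametrization) on a Poisson rate with n observations summing to S gives posterior Gamma(α+S, β+n).
Matching: Σxᵢ = 35 − 9 = 26 and n = 9 − 4 = 5.

n = 5 one-minute intervals with total 26 calls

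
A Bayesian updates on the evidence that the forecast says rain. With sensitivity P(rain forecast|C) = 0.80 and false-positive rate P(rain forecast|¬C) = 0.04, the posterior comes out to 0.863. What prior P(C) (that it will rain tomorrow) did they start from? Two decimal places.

Bayes' rule in odds form gives O(C|E) = O(C)·[P(E|C)/P(E|¬C)], hence O(C) = O(C|E)/LR.
Posterior odds = 0.863/(1−0.863) = 6.2993. LR = 0.80/0.04 = 20.0000.
Prior odds = 6.2993/20.0000 = 0.3150, so P(C) = 0.3150/(1+0.3150) ≈ 0.24.

P(C) = 0.24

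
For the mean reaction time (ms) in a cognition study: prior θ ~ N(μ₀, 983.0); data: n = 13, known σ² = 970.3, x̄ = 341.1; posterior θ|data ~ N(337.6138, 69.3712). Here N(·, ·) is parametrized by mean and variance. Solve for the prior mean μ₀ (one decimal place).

μ₀ = 291.7

The posterior mean is a precision-weighted average: μ_n = (τ₀μ₀ + τ_data·x̄)/(τ₀+τ_data), with τ₀=1/σ₀² and τ_data=n/σ².
Here τ₀ = 1/983.0 = 0.001017 and τ_data = 13/970.3 = 0.013398, so τ_n = 0.014415.
Rearranging for μ₀: μ₀ = (μ_n·τ_n − τ_data·x̄)/τ₀ = (337.6138·0.014415 − 0.013398·341.1) / 0.001017 = 0.296645/0.001017 ≈ 291.7.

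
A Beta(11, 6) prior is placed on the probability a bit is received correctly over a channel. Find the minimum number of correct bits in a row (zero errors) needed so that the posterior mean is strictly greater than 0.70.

After k correct bits and 0 errors the posterior is Beta(11+k, 6), with mean (11+k)/(11+6+k).
Set (11+k)/(17+k) > 0.70 and solve: k > (0.70·17 − 11)/(1 − 0.70) = 3.000.
The smallest integer exceeding 3.000 is 4, and checking k=4: (15)/(21) = 0.7143 > 0.70.

k = 4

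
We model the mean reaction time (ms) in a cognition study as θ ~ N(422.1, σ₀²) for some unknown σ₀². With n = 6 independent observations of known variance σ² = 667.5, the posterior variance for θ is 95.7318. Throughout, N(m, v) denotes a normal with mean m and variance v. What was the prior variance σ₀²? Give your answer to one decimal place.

Posterior precision equals prior precision plus data precision: 1/σ_n² = 1/σ₀² + n/σ².
So 1/σ₀² = 1/95.7318 − 6/667.5 = 0.010446 − 0.008989 = 0.001457.
Hence σ₀² = 1/0.001457 ≈ 686.3.

σ₀² = 686.3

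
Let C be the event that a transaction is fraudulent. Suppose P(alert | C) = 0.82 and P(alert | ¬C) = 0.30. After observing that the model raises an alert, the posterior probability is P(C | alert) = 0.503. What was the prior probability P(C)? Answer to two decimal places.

P(C) = 0.27

In odds form, posterior odds = prior odds × likelihood ratio, so prior odds = posterior odds ÷ LR.
Posterior odds = 0.503/(1−0.503) = 1.0121. LR = 0.82/0.30 = 2.7333.
Prior odds = 1.0121/2.7333 = 0.3703, so P(C) = 0.3703/(1+0.3703) ≈ 0.27.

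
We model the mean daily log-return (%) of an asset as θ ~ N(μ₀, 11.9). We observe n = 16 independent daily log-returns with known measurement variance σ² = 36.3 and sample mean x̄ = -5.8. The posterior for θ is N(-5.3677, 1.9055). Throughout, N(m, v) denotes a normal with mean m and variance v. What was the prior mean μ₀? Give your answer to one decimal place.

μ₀ = -3.1

The posterior mean is a precision-weighted average: μ_n = (τ₀μ₀ + τ_data·x̄)/(τ₀+τ_data), with τ₀=1/σ₀² and τ_data=n/σ².
Here τ₀ = 1/11.9 = 0.084034 and τ_data = 16/36.3 = 0.440771, so τ_n = 0.524805.
Rearranging for μ₀: μ₀ = (μ_n·τ_n − τ_data·x̄)/τ₀ = (-5.3677·0.524805 − 0.440771·-5.8) / 0.084034 = -0.260524/0.084034 ≈ -3.1.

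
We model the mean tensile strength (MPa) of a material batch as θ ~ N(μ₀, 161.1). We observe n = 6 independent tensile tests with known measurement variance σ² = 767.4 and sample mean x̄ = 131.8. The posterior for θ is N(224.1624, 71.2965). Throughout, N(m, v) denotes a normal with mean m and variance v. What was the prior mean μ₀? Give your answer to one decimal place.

μ₀ = 340.5

The posterior mean is a precision-weighted average: μ_n = (τ₀μ₀ + τ_data·x̄)/(τ₀+τ_data), with τ₀=1/σ₀² and τ_data=n/σ².
Here τ₀ = 1/161.1 = 0.006207 and τ_data = 6/767.4 = 0.007819, so τ_n = 0.014026.
Rearranging for μ₀: μ₀ = (μ_n·τ_n − τ_data·x̄)/τ₀ = (224.1624·0.014026 − 0.007819·131.8) / 0.006207 = 2.113558/0.006207 ≈ 340.5.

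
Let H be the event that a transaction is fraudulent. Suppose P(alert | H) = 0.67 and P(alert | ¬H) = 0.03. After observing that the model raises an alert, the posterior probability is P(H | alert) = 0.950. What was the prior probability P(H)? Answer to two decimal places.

In odds form, posterior odds = prior odds × likelihood ratio, so prior odds = posterior odds ÷ LR.
Posterior odds = 0.950/(1−0.950) = 19.0000. LR = 0.67/0.03 = 22.3333.
Prior odds = 19.0000/22.3333 = 0.8507, so P(H) = 0.8507/(1+0.8507) ≈ 0.46.

P(H) = 0.46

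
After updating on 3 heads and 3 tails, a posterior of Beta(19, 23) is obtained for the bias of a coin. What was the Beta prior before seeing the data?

Beta(16, 20)

A Beta(α, β) prior with s successes and f failures in binomial data gives a Beta(α+s, β+f) posterior.
Subtract the data counts: 19−3=16, 23−3=20.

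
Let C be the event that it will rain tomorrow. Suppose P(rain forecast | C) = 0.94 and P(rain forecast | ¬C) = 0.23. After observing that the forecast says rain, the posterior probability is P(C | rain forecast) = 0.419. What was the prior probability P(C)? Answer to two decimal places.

P(C) = 0.15

In odds form, posterior odds = prior odds × likelihood ratio, so prior odds = posterior odds ÷ LR.
Posterior odds = 0.419/(1−0.419) = 0.7212. LR = 0.94/0.23 = 4.0870.
Prior odds = 0.7212/4.0870 = 0.1765, so P(C) = 0.1765/(1+0.1765) ≈ 0.15.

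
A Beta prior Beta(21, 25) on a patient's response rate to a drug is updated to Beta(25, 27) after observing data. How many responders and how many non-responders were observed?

A Beta(α, β) prior with s successes and f failures in binomial data gives a Beta(α+s, β+f) posterior.
So s = 25 − 21 = 4 and f = 27 − 25 = 2.

4 responders and 2 non-responders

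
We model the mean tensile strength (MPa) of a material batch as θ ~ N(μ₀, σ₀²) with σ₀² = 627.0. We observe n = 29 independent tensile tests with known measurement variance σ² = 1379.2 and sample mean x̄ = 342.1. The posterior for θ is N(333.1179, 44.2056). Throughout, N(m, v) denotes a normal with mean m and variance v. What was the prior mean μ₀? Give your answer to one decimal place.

μ₀ = 214.7

The posterior mean is a precision-weighted average: μ_n = (τ₀μ₀ + τ_data·x̄)/(τ₀+τ_data), with τ₀=1/σ₀² and τ_data=n/σ².
Here τ₀ = 1/627.0 = 0.001595 and τ_data = 29/1379.2 = 0.021027, so τ_n = 0.022622.
Rearranging for μ₀: μ₀ = (μ_n·τ_n − τ_data·x̄)/τ₀ = (333.1179·0.022622 − 0.021027·342.1) / 0.001595 = 0.342456/0.001595 ≈ 214.7.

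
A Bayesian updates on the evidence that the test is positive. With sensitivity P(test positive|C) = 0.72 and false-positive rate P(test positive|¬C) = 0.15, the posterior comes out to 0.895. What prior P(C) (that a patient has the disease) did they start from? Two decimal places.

Bayes' rule in odds form gives O(C|E) = O(C)·[P(E|C)/P(E|¬C)], hence O(C) = O(C|E)/LR.
Posterior odds = 0.895/(1−0.895) = 8.5238. LR = 0.72/0.15 = 4.8000.
Prior odds = 8.5238/4.8000 = 1.7758, so P(C) = 1.7758/(1+1.7758) ≈ 0.64.

P(C) = 0.64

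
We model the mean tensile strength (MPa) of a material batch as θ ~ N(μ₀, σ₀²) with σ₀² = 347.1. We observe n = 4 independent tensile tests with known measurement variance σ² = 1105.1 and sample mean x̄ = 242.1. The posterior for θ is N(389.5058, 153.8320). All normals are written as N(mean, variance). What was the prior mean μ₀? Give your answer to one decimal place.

μ₀ = 574.7

With known observation variance, the Normal–Normal posterior has precision τ_n = τ₀ + n/σ² and mean μ_n = (τ₀μ₀ + (n/σ²)x̄)/τ_n.
Here τ₀ = 1/347.1 = 0.002881 and τ_data = 4/1105.1 = 0.003620, so τ_n = 0.006501.
Rearranging for μ₀: μ₀ = (μ_n·τ_n − τ_data·x̄)/τ₀ = (389.5058·0.006501 − 0.003620·242.1) / 0.002881 = 1.655775/0.002881 ≈ 574.7.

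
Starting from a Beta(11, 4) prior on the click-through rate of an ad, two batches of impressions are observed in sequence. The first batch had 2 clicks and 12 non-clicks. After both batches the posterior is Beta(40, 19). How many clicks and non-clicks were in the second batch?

27 clicks and 3 non-clicks

Because Beta–binomial updating is additive in the counts, the combined data contributed (α_post−α_prior, β_post−β_prior) successes and failures.
Total across both batches: 40−11=29 clicks, 19−4=15 non-clicks.
Subtract the first batch: 29−2=27 clicks and 15−12=3 non-clicks.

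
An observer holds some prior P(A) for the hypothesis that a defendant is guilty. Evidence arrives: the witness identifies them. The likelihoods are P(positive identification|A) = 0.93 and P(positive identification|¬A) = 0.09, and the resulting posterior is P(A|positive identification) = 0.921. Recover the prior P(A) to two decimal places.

In odds form, posterior odds = prior odds × likelihood ratio, so prior odds = posterior odds ÷ LR.
Posterior odds = 0.921/(1−0.921) = 11.6582. LR = 0.93/0.09 = 10.3333.
Prior odds = 11.6582/10.3333 = 1.1282, so P(A) = 1.1282/(1+1.1282) ≈ 0.53.

P(A) = 0.53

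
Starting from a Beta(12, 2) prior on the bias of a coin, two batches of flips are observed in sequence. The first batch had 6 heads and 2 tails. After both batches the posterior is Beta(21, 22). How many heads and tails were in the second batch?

3 heads and 18 tails

Sequential conjugate updates are equivalent to a single update on the pooled data, so total successes = posterior α − prior α and total failures = posterior β − prior β.
Total across both batches: 21−12=9 heads, 22−2=20 tails.
Subtract the first batch: 9−6=3 heads and 20−2=18 tails.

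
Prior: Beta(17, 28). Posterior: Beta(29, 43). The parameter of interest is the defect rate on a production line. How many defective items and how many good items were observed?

12 defective items and 15 good items

Under Beta–binomial conjugacy the posterior parameters are (a+s, b+f).
So s = 29 − 17 = 12 and f = 43 − 28 = 15.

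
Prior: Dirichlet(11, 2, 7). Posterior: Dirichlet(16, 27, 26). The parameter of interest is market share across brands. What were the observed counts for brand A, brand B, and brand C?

counts (5, 25, 19)

For a Dirichlet(α) prior with multinomial counts c, the posterior is Dirichlet(α + c) componentwise.
Counts are posterior − prior componentwise: 16−11=5, 27−2=25, 26−7=19.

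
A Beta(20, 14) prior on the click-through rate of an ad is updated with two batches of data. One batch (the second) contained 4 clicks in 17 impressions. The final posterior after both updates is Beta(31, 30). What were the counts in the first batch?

7 clicks and 3 non-clicks

Because Beta–binomial updating is additive in the counts, the combined data contributed (α_post−α_prior, β_post−β_prior) successes and failures.
Total across both batches: 31−20=11 clicks, 30−14=16 non-clicks.
Subtract the second batch: 11−4=7 clicks and 16−13=3 non-clicks.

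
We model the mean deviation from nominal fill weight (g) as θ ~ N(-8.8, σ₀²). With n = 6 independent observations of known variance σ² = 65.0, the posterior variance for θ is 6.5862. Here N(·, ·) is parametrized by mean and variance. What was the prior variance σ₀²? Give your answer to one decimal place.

σ₀² = 16.8

Posterior precision equals prior precision plus data precision: 1/σ_n² = 1/σ₀² + n/σ².
So 1/σ₀² = 1/6.5862 − 6/65.0 = 0.151833 − 0.092308 = 0.059525.
Hence σ₀² = 1/0.059525 ≈ 16.8.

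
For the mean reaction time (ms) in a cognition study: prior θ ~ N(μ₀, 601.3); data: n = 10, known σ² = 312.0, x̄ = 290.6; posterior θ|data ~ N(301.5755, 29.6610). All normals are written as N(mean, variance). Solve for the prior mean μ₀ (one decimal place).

μ₀ = 513.1

The posterior mean is a precision-weighted average: μ_n = (τ₀μ₀ + τ_data·x̄)/(τ₀+τ_data), with τ₀=1/σ₀² and τ_data=n/σ².
Here τ₀ = 1/601.3 = 0.001663 and τ_data = 10/312.0 = 0.032051, so τ_n = 0.033714.
Rearranging for μ₀: μ₀ = (μ_n·τ_n − τ_data·x̄)/τ₀ = (301.5755·0.033714 − 0.032051·290.6) / 0.001663 = 0.853296/0.001663 ≈ 513.1.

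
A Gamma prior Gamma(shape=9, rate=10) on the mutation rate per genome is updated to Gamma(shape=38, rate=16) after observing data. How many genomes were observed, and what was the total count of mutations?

n = 6 genomes with total 29 mutations

Gamma–Poisson conjugacy: posterior shape = α + Σxᵢ, posterior rate = β + n.
Matching: Σxᵢ = 38 − 9 = 29 and n = 16 − 10 = 6.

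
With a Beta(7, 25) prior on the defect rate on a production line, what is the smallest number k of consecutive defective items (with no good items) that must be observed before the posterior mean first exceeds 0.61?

k = 33

After k defective items and 0 good items the posterior is Beta(7+k, 25), with mean (7+k)/(7+25+k).
Set (7+k)/(32+k) > 0.61 and solve: k > (0.61·32 − 7)/(1 − 0.61) = 32.103.
The smallest integer exceeding 32.103 is 33, and checking k=33: (40)/(65) = 0.6154 > 0.61.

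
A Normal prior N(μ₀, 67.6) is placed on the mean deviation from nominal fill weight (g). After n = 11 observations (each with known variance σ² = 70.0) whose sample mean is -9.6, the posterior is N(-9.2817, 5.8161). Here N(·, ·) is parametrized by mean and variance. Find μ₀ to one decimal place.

With known observation variance, the Normal–Normal posterior has precision τ_n = τ₀ + n/σ² and mean μ_n = (τ₀μ₀ + (n/σ²)x̄)/τ_n.
Here τ₀ = 1/67.6 = 0.014793 and τ_data = 11/70.0 = 0.157143, so τ_n = 0.171936.
Rearranging for μ₀: μ₀ = (μ_n·τ_n − τ_data·x̄)/τ₀ = (-9.2817·0.171936 − 0.157143·-9.6) / 0.014793 = -0.087286/0.014793 ≈ -5.9.

μ₀ = -5.9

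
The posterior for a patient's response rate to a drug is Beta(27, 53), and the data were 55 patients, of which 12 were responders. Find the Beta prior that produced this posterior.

Beta(15, 10)

Beta is conjugate to the binomial likelihood: posterior = Beta(α+s, β+f).
So α = 27 − 12 = 15 and β = 53 − 43 = 10.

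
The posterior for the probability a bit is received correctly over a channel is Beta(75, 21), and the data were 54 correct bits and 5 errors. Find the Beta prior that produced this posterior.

Beta(21, 16)

A Beta(α, β) prior with s successes and f failures in binomial data gives a Beta(α+s, β+f) posterior.
Subtract the data counts: 75−54=21, 21−5=16.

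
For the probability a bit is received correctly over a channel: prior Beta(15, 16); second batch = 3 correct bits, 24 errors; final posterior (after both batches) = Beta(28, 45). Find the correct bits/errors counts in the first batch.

Because Beta–binomial updating is additive in the counts, the combined data contributed (α_post−α_prior, β_post−β_prior) successes and failures.
Total across both batches: 28−15=13 correct bits, 45−16=29 errors.
Subtract the second batch: 13−3=10 correct bits and 29−24=5 errors.

10 correct bits and 5 errors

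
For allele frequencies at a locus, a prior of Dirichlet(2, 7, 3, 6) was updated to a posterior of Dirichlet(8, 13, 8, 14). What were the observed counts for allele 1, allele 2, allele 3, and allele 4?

For a Dirichlet(α) prior with multinomial counts c, the posterior is Dirichlet(α + c) componentwise.
Counts are posterior − prior componentwise: 8−2=6, 13−7=6, 8−3=5, 14−6=8.

counts (6, 6, 5, 8)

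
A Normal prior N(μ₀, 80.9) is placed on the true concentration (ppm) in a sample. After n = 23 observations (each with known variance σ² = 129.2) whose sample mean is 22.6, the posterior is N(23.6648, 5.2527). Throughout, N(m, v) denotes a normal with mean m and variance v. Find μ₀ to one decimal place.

With known observation variance, the Normal–Normal posterior has precision τ_n = τ₀ + n/σ² and mean μ_n = (τ₀μ₀ + (n/σ²)x̄)/τ_n.
Here τ₀ = 1/80.9 = 0.012361 and τ_data = 23/129.2 = 0.178019, so τ_n = 0.190380.
Rearranging for μ₀: μ₀ = (μ_n·τ_n − τ_data·x̄)/τ₀ = (23.6648·0.190380 − 0.178019·22.6) / 0.012361 = 0.482075/0.012361 ≈ 39.0.

μ₀ = 39.0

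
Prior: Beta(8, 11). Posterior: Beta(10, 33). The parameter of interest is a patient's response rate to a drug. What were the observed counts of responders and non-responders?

Beta is conjugate to the binomial likelihood: posterior = Beta(a+s, b+f).
Match parameters: s=10−8=2, f=33−11=22.

2 responders and 22 non-responders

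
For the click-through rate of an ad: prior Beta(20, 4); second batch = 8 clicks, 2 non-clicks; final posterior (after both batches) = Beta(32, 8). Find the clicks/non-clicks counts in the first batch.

Because Beta–binomial updating is additive in the counts, the combined data contributed (α_post−α_prior, β_post−β_prior) successes and failures.
Total across both batches: 32−20=12 clicks, 8−4=4 non-clicks.
Subtract the second batch: 12−8=4 clicks and 4−2=2 non-clicks.

4 clicks and 2 non-clicks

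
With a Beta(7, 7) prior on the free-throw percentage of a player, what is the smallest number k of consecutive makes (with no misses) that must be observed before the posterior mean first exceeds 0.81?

After k makes and 0 misses the posterior is Beta(7+k, 7), with mean (7+k)/(7+7+k).
Set (7+k)/(14+k) > 0.81 and solve: k > (0.81·14 − 7)/(1 − 0.81) = 22.842.
The smallest integer exceeding 22.842 is 23.

k = 23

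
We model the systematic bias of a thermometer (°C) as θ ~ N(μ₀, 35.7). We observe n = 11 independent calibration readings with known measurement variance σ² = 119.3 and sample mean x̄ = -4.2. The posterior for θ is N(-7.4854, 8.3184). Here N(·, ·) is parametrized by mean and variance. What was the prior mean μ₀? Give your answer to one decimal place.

The posterior mean is a precision-weighted average: μ_n = (τ₀μ₀ + τ_data·x̄)/(τ₀+τ_data), with τ₀=1/σ₀² and τ_data=n/σ².
Here τ₀ = 1/35.7 = 0.028011 and τ_data = 11/119.3 = 0.092205, so τ_n = 0.120216.
Rearranging for μ₀: μ₀ = (μ_n·τ_n − τ_data·x̄)/τ₀ = (-7.4854·0.120216 − 0.092205·-4.2) / 0.028011 = -0.512604/0.028011 ≈ -18.3.

μ₀ = -18.3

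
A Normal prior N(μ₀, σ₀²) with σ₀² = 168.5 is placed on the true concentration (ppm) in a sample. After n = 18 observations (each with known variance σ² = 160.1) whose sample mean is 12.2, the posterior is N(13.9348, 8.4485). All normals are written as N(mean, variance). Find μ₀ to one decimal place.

μ₀ = 46.8

With known observation variance, the Normal–Normal posterior has precision τ_n = τ₀ + n/σ² and mean μ_n = (τ₀μ₀ + (n/σ²)x̄)/τ_n.
Here τ₀ = 1/168.5 = 0.005935 and τ_data = 18/160.1 = 0.112430, so τ_n = 0.118365.
Rearranging for μ₀: μ₀ = (μ_n·τ_n − τ_data·x̄)/τ₀ = (13.9348·0.118365 − 0.112430·12.2) / 0.005935 = 0.277747/0.005935 ≈ 46.8.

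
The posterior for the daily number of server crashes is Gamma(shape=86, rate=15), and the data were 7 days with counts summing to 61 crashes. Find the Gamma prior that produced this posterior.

Gamma(shape=25, rate=8)

A Gamma(α, β) prior (rate parametrization) on a Poisson rate with n observations summing to S gives posterior Gamma(α+S, β+n).
So α = 86 − 61 = 25 and β = 15 − 7 = 8.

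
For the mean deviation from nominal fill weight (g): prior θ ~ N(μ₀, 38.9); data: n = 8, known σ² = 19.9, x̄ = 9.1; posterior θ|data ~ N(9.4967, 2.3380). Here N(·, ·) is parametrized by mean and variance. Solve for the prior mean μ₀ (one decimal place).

μ₀ = 15.7

With known observation variance, the Normal–Normal posterior has precision τ_n = τ₀ + n/σ² and mean μ_n = (τ₀μ₀ + (n/σ²)x̄)/τ_n.
Here τ₀ = 1/38.9 = 0.025707 and τ_data = 8/19.9 = 0.402010, so τ_n = 0.427717.
Rearranging for μ₀: μ₀ = (μ_n·τ_n − τ_data·x̄)/τ₀ = (9.4967·0.427717 − 0.402010·9.1) / 0.025707 = 0.403609/0.025707 ≈ 15.7.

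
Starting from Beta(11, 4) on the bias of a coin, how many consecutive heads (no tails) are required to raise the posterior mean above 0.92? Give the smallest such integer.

After k heads and 0 tails the posterior is Beta(11+k, 4), with mean (11+k)/(11+4+k).
Set (11+k)/(15+k) > 0.92 and solve: k > (0.92·15 − 11)/(1 − 0.92) = 35.000.
The smallest integer exceeding 35.000 is 36.

k = 36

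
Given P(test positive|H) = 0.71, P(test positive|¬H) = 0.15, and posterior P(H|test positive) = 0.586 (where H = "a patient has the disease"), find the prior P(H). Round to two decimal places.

Bayes' rule in odds form gives O(H|E) = O(H)·[P(E|H)/P(E|¬H)], hence O(H) = O(H|E)/LR.
Posterior odds = 0.586/(1−0.586) = 1.4155. LR = 0.71/0.15 = 4.7333.
Prior odds = 1.4155/4.7333 = 0.2991, so P(H) = 0.2991/(1+0.2991) ≈ 0.23.

P(H) = 0.23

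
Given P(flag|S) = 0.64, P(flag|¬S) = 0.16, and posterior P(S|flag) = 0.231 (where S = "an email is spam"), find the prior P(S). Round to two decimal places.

P(S) = 0.07

In odds form, posterior odds = prior odds × likelihood ratio, so prior odds = posterior odds ÷ LR.
Posterior odds = 0.231/(1−0.231) = 0.3004. LR = 0.64/0.16 = 4.0000.
Prior odds = 0.3004/4.0000 = 0.0751, so P(S) = 0.0751/(1+0.0751) ≈ 0.07.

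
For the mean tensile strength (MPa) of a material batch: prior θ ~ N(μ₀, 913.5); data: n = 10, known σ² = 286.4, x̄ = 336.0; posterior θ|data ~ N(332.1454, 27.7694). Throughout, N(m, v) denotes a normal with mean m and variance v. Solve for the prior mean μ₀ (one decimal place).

μ₀ = 209.2

The posterior mean is a precision-weighted average: μ_n = (τ₀μ₀ + τ_data·x̄)/(τ₀+τ_data), with τ₀=1/σ₀² and τ_data=n/σ².
Here τ₀ = 1/913.5 = 0.001095 and τ_data = 10/286.4 = 0.034916, so τ_n = 0.036011.
Rearranging for μ₀: μ₀ = (μ_n·τ_n − τ_data·x̄)/τ₀ = (332.1454·0.036011 − 0.034916·336.0) / 0.001095 = 0.229112/0.001095 ≈ 209.2.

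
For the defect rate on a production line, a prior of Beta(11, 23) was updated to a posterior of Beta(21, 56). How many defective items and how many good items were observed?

10 defective items and 33 good items

Under Beta–binomial conjugacy the posterior parameters are (α+s, β+f).
So s = 21 − 11 = 10 and f = 56 − 23 = 33.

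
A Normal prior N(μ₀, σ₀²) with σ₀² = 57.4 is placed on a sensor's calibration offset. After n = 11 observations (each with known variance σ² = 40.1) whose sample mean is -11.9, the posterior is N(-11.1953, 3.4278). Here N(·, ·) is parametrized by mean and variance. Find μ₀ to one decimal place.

μ₀ = -0.1

The posterior mean is a precision-weighted average: μ_n = (τ₀μ₀ + τ_data·x̄)/(τ₀+τ_data), with τ₀=1/σ₀² and τ_data=n/σ².
Here τ₀ = 1/57.4 = 0.017422 and τ_data = 11/40.1 = 0.274314, so τ_n = 0.291736.
Rearranging for μ₀: μ₀ = (μ_n·τ_n − τ_data·x̄)/τ₀ = (-11.1953·0.291736 − 0.274314·-11.9) / 0.017422 = -0.001735/0.017422 ≈ -0.1.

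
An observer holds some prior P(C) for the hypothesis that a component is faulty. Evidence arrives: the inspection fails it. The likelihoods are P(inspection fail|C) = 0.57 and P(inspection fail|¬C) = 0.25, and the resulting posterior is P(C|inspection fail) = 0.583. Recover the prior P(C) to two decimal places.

P(C) = 0.38

In odds form, posterior odds = prior odds × likelihood ratio, so prior odds = posterior odds ÷ LR.
Posterior odds = 0.583/(1−0.583) = 1.3981. LR = 0.57/0.25 = 2.2800.
Prior odds = 1.3981/2.2800 = 0.6132, so P(C) = 0.6132/(1+0.6132) ≈ 0.38.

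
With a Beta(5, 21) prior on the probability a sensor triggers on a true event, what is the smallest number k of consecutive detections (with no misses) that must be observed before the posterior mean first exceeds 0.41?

k = 10

After k detections and 0 misses the posterior is Beta(5+k, 21), with mean (5+k)/(5+21+k).
Set (5+k)/(26+k) > 0.41 and solve: k > (0.41·26 − 5)/(1 − 0.41) = 9.593.
The smallest integer exceeding 9.593 is 10, and checking k=10: (15)/(36) = 0.4167 > 0.41.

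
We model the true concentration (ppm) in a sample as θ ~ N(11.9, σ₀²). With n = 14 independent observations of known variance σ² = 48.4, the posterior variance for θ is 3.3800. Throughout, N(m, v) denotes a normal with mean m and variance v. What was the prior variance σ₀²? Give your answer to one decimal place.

σ₀² = 151.5

For the Normal–Normal model with known σ², precisions add: τ_n = τ₀ + n/σ².
So 1/σ₀² = 1/3.3800 − 14/48.4 = 0.295858 − 0.289256 = 0.006602.
Hence σ₀² = 1/0.006602 ≈ 151.5.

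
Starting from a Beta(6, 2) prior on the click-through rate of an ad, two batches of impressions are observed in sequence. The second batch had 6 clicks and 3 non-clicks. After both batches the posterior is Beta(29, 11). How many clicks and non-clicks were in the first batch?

Sequential conjugate updates are equivalent to a single update on the pooled data, so total successes = posterior α − prior α and total failures = posterior β − prior β.
Total across both batches: 29−6=23 clicks, 11−2=9 non-clicks.
Subtract the second batch: 23−6=17 clicks and 9−3=6 non-clicks.

17 clicks and 6 non-clicks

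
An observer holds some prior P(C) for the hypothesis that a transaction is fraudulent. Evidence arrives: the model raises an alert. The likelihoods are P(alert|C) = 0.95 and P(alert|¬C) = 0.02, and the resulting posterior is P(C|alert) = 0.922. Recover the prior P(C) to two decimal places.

In odds form, posterior odds = prior odds × likelihood ratio, so prior odds = posterior odds ÷ LR.
Posterior odds = 0.922/(1−0.922) = 11.8205. LR = 0.95/0.02 = 47.5000.
Prior odds = 11.8205/47.5000 = 0.2489, so P(C) = 0.2489/(1+0.2489) ≈ 0.20.

P(C) = 0.20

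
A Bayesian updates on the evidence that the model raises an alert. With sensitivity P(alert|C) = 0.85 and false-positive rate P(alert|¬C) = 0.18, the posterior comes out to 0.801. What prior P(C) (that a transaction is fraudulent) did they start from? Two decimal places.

In odds form, posterior odds = prior odds × likelihood ratio, so prior odds = posterior odds ÷ LR.
Posterior odds = 0.801/(1−0.801) = 4.0251. LR = 0.85/0.18 = 4.7222.
Prior odds = 4.0251/4.7222 = 0.8524, so P(C) = 0.8524/(1+0.8524) ≈ 0.46.

P(C) = 0.46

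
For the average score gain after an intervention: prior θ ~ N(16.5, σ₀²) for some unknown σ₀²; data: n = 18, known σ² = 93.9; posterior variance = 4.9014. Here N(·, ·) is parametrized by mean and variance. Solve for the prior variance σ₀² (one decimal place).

For the Normal–Normal model with known σ², precisions add: τ_n = τ₀ + n/σ².
So 1/σ₀² = 1/4.9014 − 18/93.9 = 0.204023 − 0.191693 = 0.012330.
Hence σ₀² = 1/0.012330 ≈ 81.1.

σ₀² = 81.1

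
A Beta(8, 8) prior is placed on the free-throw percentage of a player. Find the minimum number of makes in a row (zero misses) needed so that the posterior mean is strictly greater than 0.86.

After k makes and 0 misses the posterior is Beta(8+k, 8), with mean (8+k)/(8+8+k).
Set (8+k)/(16+k) > 0.86 and solve: k > (0.86·16 − 8)/(1 − 0.86) = 41.143.
The smallest integer exceeding 41.143 is 42, and checking k=42: (50)/(58) = 0.8621 > 0.86.

k = 42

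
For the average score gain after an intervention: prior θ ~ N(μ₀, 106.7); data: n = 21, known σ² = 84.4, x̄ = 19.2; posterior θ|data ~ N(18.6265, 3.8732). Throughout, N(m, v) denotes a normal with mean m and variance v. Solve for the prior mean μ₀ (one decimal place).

The posterior mean is a precision-weighted average: μ_n = (τ₀μ₀ + τ_data·x̄)/(τ₀+τ_data), with τ₀=1/σ₀² and τ_data=n/σ².
Here τ₀ = 1/106.7 = 0.009372 and τ_data = 21/84.4 = 0.248815, so τ_n = 0.258187.
Rearranging for μ₀: μ₀ = (μ_n·τ_n − τ_data·x̄)/τ₀ = (18.6265·0.258187 − 0.248815·19.2) / 0.009372 = 0.031872/0.009372 ≈ 3.4.

μ₀ = 3.4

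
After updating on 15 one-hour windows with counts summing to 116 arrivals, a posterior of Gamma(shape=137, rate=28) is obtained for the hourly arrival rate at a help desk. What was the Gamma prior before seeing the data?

Gamma(shape=21, rate=13)

Gamma–Poisson conjugacy: posterior shape = α + Σxᵢ, posterior rate = β + n.
So α = 137 − 116 = 21 and β = 28 − 15 = 13.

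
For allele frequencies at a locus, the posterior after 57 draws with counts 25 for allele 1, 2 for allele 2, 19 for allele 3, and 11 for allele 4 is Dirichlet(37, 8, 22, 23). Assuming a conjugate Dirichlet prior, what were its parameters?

Dirichlet(12, 6, 3, 12)

For a Dirichlet(α) prior with multinomial counts c, the posterior is Dirichlet(α + c) componentwise.
Subtract each count from the matching posterior parameter: 37−25=12, 8−2=6, 22−19=3, 23−11=12.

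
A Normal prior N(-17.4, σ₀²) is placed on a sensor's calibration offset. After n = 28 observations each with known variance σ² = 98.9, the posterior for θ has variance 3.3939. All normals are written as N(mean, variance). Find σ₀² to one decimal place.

σ₀² = 86.7

For the Normal–Normal model with known σ², precisions add: τ_n = τ₀ + n/σ².
So 1/σ₀² = 1/3.3939 − 28/98.9 = 0.294646 − 0.283114 = 0.011532.
Hence σ₀² = 1/0.011532 ≈ 86.7.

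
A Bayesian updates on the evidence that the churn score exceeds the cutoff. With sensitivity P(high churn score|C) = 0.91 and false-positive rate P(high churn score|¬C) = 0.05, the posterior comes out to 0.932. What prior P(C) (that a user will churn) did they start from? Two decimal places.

In odds form, posterior odds = prior odds × likelihood ratio, so prior odds = posterior odds ÷ LR.
Posterior odds = 0.932/(1−0.932) = 13.7059. LR = 0.91/0.05 = 18.2000.
Prior odds = 13.7059/18.2000 = 0.7531, so P(C) = 0.7531/(1+0.7531) ≈ 0.43.

P(C) = 0.43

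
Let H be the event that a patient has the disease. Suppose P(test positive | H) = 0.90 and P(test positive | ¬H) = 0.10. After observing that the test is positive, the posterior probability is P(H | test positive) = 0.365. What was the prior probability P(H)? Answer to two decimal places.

P(H) = 0.06

Bayes' rule in odds form gives O(H|E) = O(H)·[P(E|H)/P(E|¬H)], hence O(H) = O(H|E)/LR.
Posterior odds = 0.365/(1−0.365) = 0.5748. LR = 0.90/0.10 = 9.0000.
Prior odds = 0.5748/9.0000 = 0.0639, so P(H) = 0.0639/(1+0.0639) ≈ 0.06.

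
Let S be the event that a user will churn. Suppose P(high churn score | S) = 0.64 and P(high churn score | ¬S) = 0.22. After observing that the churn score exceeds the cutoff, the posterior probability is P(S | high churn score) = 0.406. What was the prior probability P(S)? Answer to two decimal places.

Bayes' rule in odds form gives O(S|E) = O(S)·[P(E|S)/P(E|¬S)], hence O(S) = O(S|E)/LR.
Posterior odds = 0.406/(1−0.406) = 0.6835. LR = 0.64/0.22 = 2.9091.
Prior odds = 0.6835/2.9091 = 0.2350, so P(S) = 0.2350/(1+0.2350) ≈ 0.19.

P(S) = 0.19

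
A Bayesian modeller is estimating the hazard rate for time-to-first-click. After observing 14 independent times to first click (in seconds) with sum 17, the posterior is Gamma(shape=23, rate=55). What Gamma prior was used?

Gamma(shape=9, rate=38)

Gamma–exponential conjugacy: posterior shape = α + n, posterior rate = β + Σtᵢ.
So α = 23 − 14 = 9 and β = 55 − 17 = 38.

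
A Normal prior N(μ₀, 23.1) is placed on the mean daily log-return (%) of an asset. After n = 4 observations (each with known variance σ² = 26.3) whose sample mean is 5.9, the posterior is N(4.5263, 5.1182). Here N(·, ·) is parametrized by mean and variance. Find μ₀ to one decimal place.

μ₀ = -0.3

With known observation variance, the Normal–Normal posterior has precision τ_n = τ₀ + n/σ² and mean μ_n = (τ₀μ₀ + (n/σ²)x̄)/τ_n.
Here τ₀ = 1/23.1 = 0.043290 and τ_data = 4/26.3 = 0.152091, so τ_n = 0.195381.
Rearranging for μ₀: μ₀ = (μ_n·τ_n − τ_data·x̄)/τ₀ = (4.5263·0.195381 − 0.152091·5.9) / 0.043290 = -0.012984/0.043290 ≈ -0.3.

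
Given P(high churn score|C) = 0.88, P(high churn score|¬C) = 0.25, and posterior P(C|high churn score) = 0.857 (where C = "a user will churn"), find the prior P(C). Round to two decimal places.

P(C) = 0.63

Bayes' rule in odds form gives O(C|E) = O(C)·[P(E|C)/P(E|¬C)], hence O(C) = O(C|E)/LR.
Posterior odds = 0.857/(1−0.857) = 5.9930. LR = 0.88/0.25 = 3.5200.
Prior odds = 5.9930/3.5200 = 1.7026, so P(C) = 1.7026/(1+1.7026) ≈ 0.63.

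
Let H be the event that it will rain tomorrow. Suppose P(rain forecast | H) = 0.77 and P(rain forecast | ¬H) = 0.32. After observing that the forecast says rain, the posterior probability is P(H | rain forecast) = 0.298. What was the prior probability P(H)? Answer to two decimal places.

Bayes' rule in odds form gives O(H|E) = O(H)·[P(E|H)/P(E|¬H)], hence O(H) = O(H|E)/LR.
Posterior odds = 0.298/(1−0.298) = 0.4245. LR = 0.77/0.32 = 2.4062.
Prior odds = 0.4245/2.4062 = 0.1764, so P(H) = 0.1764/(1+0.1764) ≈ 0.15.

P(H) = 0.15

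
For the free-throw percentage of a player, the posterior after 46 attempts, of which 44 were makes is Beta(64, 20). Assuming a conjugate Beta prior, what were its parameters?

A Beta(α, β) prior with s successes and f failures in binomial data gives a Beta(α+s, β+f) posterior.
So α = 64 − 44 = 20 and β = 20 − 2 = 18.

Beta(20, 18)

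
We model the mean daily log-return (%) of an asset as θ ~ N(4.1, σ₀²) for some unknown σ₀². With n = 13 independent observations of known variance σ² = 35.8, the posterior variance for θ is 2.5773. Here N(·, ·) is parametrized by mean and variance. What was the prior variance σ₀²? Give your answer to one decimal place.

σ₀² = 40.2

Posterior precision equals prior precision plus data precision: 1/σ_n² = 1/σ₀² + n/σ².
So 1/σ₀² = 1/2.5773 − 13/35.8 = 0.388003 − 0.363128 = 0.024875.
Hence σ₀² = 1/0.024875 ≈ 40.2.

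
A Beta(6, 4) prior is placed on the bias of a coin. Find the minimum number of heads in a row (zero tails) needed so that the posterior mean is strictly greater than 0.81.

After k heads and 0 tails the posterior is Beta(6+k, 4), with mean (6+k)/(6+4+k).
Set (6+k)/(10+k) > 0.81 and solve: k > (0.81·10 − 6)/(1 − 0.81) = 11.053.
The smallest integer exceeding 11.053 is 12.

k = 12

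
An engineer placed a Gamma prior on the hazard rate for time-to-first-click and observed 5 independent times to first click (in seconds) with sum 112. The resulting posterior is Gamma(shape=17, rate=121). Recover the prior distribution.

Gamma(shape=12, rate=9)

Gamma–exponential conjugacy: posterior shape = α + n, posterior rate = β + Σtᵢ.
So α = 17 − 5 = 12 and β = 121 − 112 = 9.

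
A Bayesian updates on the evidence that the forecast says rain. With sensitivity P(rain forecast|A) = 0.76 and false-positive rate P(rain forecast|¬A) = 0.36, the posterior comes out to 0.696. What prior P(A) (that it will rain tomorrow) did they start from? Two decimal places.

Bayes' rule in odds form gives O(A|E) = O(A)·[P(E|A)/P(E|¬A)], hence O(A) = O(A|E)/LR.
Posterior odds = 0.696/(1−0.696) = 2.2895. LR = 0.76/0.36 = 2.1111.
Prior odds = 2.2895/2.1111 = 1.0845, so P(A) = 1.0845/(1+1.0845) ≈ 0.52.

P(A) = 0.52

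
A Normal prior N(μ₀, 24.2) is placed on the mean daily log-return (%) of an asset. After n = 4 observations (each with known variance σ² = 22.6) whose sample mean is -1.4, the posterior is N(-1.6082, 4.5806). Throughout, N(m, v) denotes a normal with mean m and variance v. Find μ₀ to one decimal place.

μ₀ = -2.5

The posterior mean is a precision-weighted average: μ_n = (τ₀μ₀ + τ_data·x̄)/(τ₀+τ_data), with τ₀=1/σ₀² and τ_data=n/σ².
Here τ₀ = 1/24.2 = 0.041322 and τ_data = 4/22.6 = 0.176991, so τ_n = 0.218313.
Rearranging for μ₀: μ₀ = (μ_n·τ_n − τ_data·x̄)/τ₀ = (-1.6082·0.218313 − 0.176991·-1.4) / 0.041322 = -0.103304/0.041322 ≈ -2.5.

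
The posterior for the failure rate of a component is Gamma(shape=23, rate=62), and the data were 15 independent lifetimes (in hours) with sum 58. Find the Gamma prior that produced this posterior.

Gamma(shape=8, rate=4)

Gamma–exponential conjugacy: posterior shape = α + n, posterior rate = β + Σtᵢ.
So α = 23 − 15 = 8 and β = 62 − 58 = 4.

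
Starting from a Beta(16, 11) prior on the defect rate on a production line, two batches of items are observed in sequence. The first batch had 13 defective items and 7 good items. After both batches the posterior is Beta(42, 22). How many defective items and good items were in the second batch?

13 defective items and 4 good items

Because Beta–binomial updating is additive in the counts, the combined data contributed (α_post−α_prior, β_post−β_prior) successes and failures.
Total across both batches: 42−16=26 defective items, 22−11=11 good items.
Subtract the first batch: 26−13=13 defective items and 11−7=4 good items.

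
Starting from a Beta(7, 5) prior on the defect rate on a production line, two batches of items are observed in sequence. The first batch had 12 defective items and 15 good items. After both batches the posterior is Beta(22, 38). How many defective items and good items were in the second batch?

Because Beta–binomial updating is additive in the counts, the combined data contributed (α_post−α_prior, β_post−β_prior) successes and failures.
Total across both batches: 22−7=15 defective items, 38−5=33 good items.
Subtract the first batch: 15−12=3 defective items and 33−15=18 good items.

3 defective items and 18 good items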